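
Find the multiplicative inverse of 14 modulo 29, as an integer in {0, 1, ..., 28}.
Apply the extended Euclidean algorithm to (29, 14), tracking rows (r, s, t) with s·29 + t·14 = r. Each division r_prev = q·r_cur + r_new produces the new row as (previous row) − q·(current row):
  row A: (29, 1, 0)   [1·29 + 0·14 = 29]
  row B: (14, 0, 1)   [0·29 + 1·14 = 14]
  29 = 2·14 + 1   → row C = row A − 2·row B = (1, 1, −2)   [check: 1·29 − 2·14 = 1]
  14 = 14·1 + 0   → remainder 0, stop. gcd = 1 (last nonzero row C).
The gcd is 1, so 14 is invertible mod 29. The last nonzero row gives 1·29 − 2·14 = 1, so t = −2. So 14^(−1) ≡ −2 ≡ 27 (mod 29). Verify: 14 · 27 = 378 ≡ 1 (mod 29). ✓

Final answer: 14^(−1) ≡ 27 (mod 29)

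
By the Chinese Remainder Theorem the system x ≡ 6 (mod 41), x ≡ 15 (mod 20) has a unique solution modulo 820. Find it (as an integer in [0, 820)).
x ≡ 375 (mod 820); the representative in [0, 820) is 375

The moduli 41, 20 are pairwise coprime, so by the CRT there is a unique solution mod 41·20 = 820.
Solve by successive substitution. Start with x ≡ 6 (mod 41).
  Combine with x ≡ 15 (mod 20): write x = 6 + 41·t and require 6 + 41·t ≡ 15 (mod 20), i.e. 41·t ≡ 15 − 6 ≡ 9 (mod 20). Since 41^(−1) ≡ 1 (mod 20) (41 ≡ 1 (mod 20)), t ≡ 1·9 ≡ 9 (mod 20). So x ≡ 6 + 41·9 = 375 (mod 820).
Unique solution in [0, 820): x = 375.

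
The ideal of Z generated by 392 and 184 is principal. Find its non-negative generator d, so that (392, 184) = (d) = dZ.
(392, 184) = (8); d = 8

In the PID Z, (a, b) is generated by gcd(a, b). Compute gcd(392, 184) with the extended Euclidean algorithm, tracking rows (r, s, t) with s·392 + t·184 = r:
  row A: (392, 1, 0)   [1·392 + 0·184 = 392]
  row B: (184, 0, 1)   [0·392 + 1·184 = 184]
  392 = 2·184 + 24   → row C = row A − 2·row B = (24, 1, −2)   [check: 1·392 − 2·184 = 24]
  184 = 7·24 + 16   → row D = row B − 7·row C = (16, −7, 15)   [check: −7·392 + 15·184 = 16]
  24 = 1·16 + 8   → row E = row C − 1·row D = (8, 8, −17)   [check: 8·392 − 17·184 = 8]
  16 = 2·8 + 0   → remainder 0, stop. gcd = 8 (last nonzero row E).
So gcd(392, 184) = 8, with Bézout identity 8·392 − 17·184 = 8. Containment (⊇): the Bézout identity exhibits 8 as an element of (392, 184), giving (8) ⊆ (392, 184). Containment (⊆): since 8 | 392 and 8 | 184 (392 = 8·49, 184 = 8·23), every Z-linear combination of 392 and 184 is divisible by 8, so (392, 184) ⊆ (8). Therefore (392, 184) = (8), d = 8.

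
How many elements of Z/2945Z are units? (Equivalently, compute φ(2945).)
Z/2945Z has φ(2945) = 2160 units

An element a ∈ Z/2945Z is a unit iff gcd(a, 2945) = 1, so the number of units is φ(2945). φ is multiplicative, with φ(p^e) = p^e − p^(e−1). Factorise 2945 = 5 · 19 · 31. Then
  φ(2945) = (5 − 1) · (19 − 1) · (31 − 1) = 4 · 18 · 30 = 2160.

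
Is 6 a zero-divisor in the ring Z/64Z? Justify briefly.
YES

gcd(6, 64) = 2 > 1, so 6 is not a unit in Z/64Z. In Z/nZ every nonzero non-unit is a zero-divisor: explicitly, take b = 64/gcd = 32 ≠ 0 (mod 64); then 6·32 = 192 = 3·64, i.e. 6·32 ≡ 0 (mod 64). So 6 is a zero-divisor.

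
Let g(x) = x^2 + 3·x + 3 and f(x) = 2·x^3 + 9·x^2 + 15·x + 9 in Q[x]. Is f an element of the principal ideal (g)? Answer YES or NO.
YES

In Q[x] the ideal (g) consists of all multiples of g, so f ∈ (g) iff g | f, i.e. iff the remainder of f on division by g is 0. Divide f by g (g is monic, so eliminate the leading term of the running remainder at each step):
  leading term 2·x^3: subtract (2·x)·g(x) = 2·x^3 + 6·x^2 + 6·x, leaving 3·x^2 + 9·x + 9
  leading term 3·x^2: subtract (3)·g(x) = 3·x^2 + 9·x + 9, leaving 0
The remainder is 0, so f(x) = g(x) · h(x) with h(x) = 2·x + 3. Hence g | f, i.e. f ∈ (g).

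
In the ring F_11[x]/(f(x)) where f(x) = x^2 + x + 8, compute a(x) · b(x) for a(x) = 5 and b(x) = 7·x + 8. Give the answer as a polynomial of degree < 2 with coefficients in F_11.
a · b ≡ 2·x + 7 (mod f(x))

Multiply as integer polynomials: a · b = 35·x + 40. Reducing coefficients mod 11: a · b ≡ 2·x + 7. This already has degree < 2, so no reduction by f is needed. Hence a · b ≡ 2·x + 7 in F_11[x]/(f).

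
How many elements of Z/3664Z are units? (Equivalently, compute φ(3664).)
An element a ∈ Z/3664Z is a unit iff gcd(a, 3664) = 1, so the number of units is φ(3664). φ is multiplicative, with φ(p^e) = p^e − p^(e−1). Factorise 3664 = 2^4 · 229. Then
  φ(3664) = (2^4 − 2^3) · (229 − 1) = 8 · 228 = 1824.

Final answer: Z/3664Z has φ(3664) = 1824 units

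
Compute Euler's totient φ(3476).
φ is multiplicative, with φ(p^e) = p^e − p^(e−1). Factorise 3476 = 2^2 · 11 · 79. Then
  φ(3476) = (2^2 − 2^1) · (11 − 1) · (79 − 1) = 2 · 10 · 78 = 1560.

Final answer: φ(3476) = 1560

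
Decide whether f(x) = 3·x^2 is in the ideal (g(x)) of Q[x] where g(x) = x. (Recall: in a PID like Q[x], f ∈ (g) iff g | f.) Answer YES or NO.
YES

In Q[x] the ideal (g) consists of all multiples of g, so f ∈ (g) iff g | f, i.e. iff the remainder of f on division by g is 0. Divide f by g (g is monic, so eliminate the leading term of the running remainder at each step):
  leading term 3·x^2: subtract (3·x)·g(x) = 3·x^2, leaving 0
The remainder is 0, so f(x) = g(x) · h(x) with h(x) = 3·x. Hence g | f, i.e. f ∈ (g).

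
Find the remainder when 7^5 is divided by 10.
Use repeated squaring. Binary(5) = 101. Walk through the bits of the exponent 5 left-to-right: at each bit after the leading one, square the running value, then multiply by 7 if the bit is 1 (always reducing mod 10):
  bit 1 = 1 (leading): start with 7.
  bit 2 = 0: square 7^2 = 49 ≡ 9 (mod 10).
  bit 3 = 1: square 9^2 = 81 ≡ 1; bit is 1, so multiply 1·7 = 7 (mod 10).
Final value: 7^5 ≡ 7 (mod 10).

Final answer: 7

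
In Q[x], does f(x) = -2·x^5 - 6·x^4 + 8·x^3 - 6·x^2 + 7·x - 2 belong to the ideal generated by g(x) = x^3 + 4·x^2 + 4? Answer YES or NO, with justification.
NO

In Q[x] the ideal (g) consists of all multiples of g, so f ∈ (g) iff g | f, i.e. iff the remainder of f on division by g is 0. Divide f by g (g is monic, so eliminate the leading term of the running remainder at each step):
  leading term -2·x^5: subtract (-2·x^2)·g(x) = -2·x^5 - 8·x^4 - 8·x^2, leaving 2·x^4 + 8·x^3 + 2·x^2 + 7·x - 2
  leading term 2·x^4: subtract (2·x)·g(x) = 2·x^4 + 8·x^3 + 8·x, leaving 2·x^2 - x - 2
The remainder r(x) = 2·x^2 - x - 2 ≠ 0 (and deg r < deg g), so g ∤ f, i.e. f ∉ (g).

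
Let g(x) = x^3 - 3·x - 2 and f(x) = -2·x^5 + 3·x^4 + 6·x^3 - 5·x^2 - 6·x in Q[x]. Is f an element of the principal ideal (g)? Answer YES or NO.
YES

In Q[x] the ideal (g) consists of all multiples of g, so f ∈ (g) iff g | f, i.e. iff the remainder of f on division by g is 0. Divide f by g (g is monic, so eliminate the leading term of the running remainder at each step):
  leading term -2·x^5: subtract (-2·x^2)·g(x) = -2·x^5 + 6·x^3 + 4·x^2, leaving 3·x^4 - 9·x^2 - 6·x
  leading term 3·x^4: subtract (3·x)·g(x) = 3·x^4 - 9·x^2 - 6·x, leaving 0
The remainder is 0, so f(x) = g(x) · h(x) with h(x) = -2·x^2 + 3·x. Hence g | f, i.e. f ∈ (g).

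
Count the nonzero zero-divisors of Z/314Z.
In Z/314Z each nonzero element is either a unit (gcd with 314 is 1) or a zero-divisor (gcd > 1). The number of units is φ(314): factorise 314 = 2 · 157, so φ(314) = (2 − 1) · (157 − 1) = 1 · 156 = 156. The nonzero elements number 314 − 1 = 313. Hence the nonzero zero-divisors number 313 − 156 = 157.

Final answer: Z/314Z has 157 nonzero zero-divisors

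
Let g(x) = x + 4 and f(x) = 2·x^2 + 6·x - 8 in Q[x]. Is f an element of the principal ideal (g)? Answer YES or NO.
YES

In Q[x] the ideal (g) consists of all multiples of g, so f ∈ (g) iff g | f, i.e. iff the remainder of f on division by g is 0. Divide f by g (g is monic, so eliminate the leading term of the running remainder at each step):
  leading term 2·x^2: subtract (2·x)·g(x) = 2·x^2 + 8·x, leaving -2·x - 8
  leading term -2·x: subtract (-2)·g(x) = -2·x - 8, leaving 0
The remainder is 0, so f(x) = g(x) · h(x) with h(x) = 2·x - 2. Hence g | f, i.e. f ∈ (g).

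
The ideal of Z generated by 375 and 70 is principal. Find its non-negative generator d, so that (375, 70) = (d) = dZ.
(375, 70) = (5); d = 5

In the PID Z, (a, b) is generated by gcd(a, b). Compute gcd(375, 70) with the extended Euclidean algorithm, tracking rows (r, s, t) with s·375 + t·70 = r:
  row A: (375, 1, 0)   [1·375 + 0·70 = 375]
  row B: (70, 0, 1)   [0·375 + 1·70 = 70]
  375 = 5·70 + 25   → row C = row A − 5·row B = (25, 1, −5)   [check: 1·375 − 5·70 = 25]
  70 = 2·25 + 20   → row D = row B − 2·row C = (20, −2, 11)   [check: −2·375 + 11·70 = 20]
  25 = 1·20 + 5   → row E = row C − 1·row D = (5, 3, −16)   [check: 3·375 − 16·70 = 5]
  20 = 4·5 + 0   → remainder 0, stop. gcd = 5 (last nonzero row E).
So gcd(375, 70) = 5, with Bézout identity 3·375 − 16·70 = 5. Containment (⊇): the Bézout identity exhibits 5 as an element of (375, 70), giving (5) ⊆ (375, 70). Containment (⊆): since 5 | 375 and 5 | 70 (375 = 5·75, 70 = 5·14), every Z-linear combination of 375 and 70 is divisible by 5, so (375, 70) ⊆ (5). Therefore (375, 70) = (5), d = 5.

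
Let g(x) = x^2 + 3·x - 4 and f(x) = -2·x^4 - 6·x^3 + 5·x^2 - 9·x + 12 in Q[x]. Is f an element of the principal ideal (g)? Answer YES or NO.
In Q[x] the ideal (g) consists of all multiples of g, so f ∈ (g) iff g | f, i.e. iff the remainder of f on division by g is 0. Divide f by g (g is monic, so eliminate the leading term of the running remainder at each step):
  leading term -2·x^4: subtract (-2·x^2)·g(x) = -2·x^4 - 6·x^3 + 8·x^2, leaving -3·x^2 - 9·x + 12
  leading term -3·x^2: subtract (-3)·g(x) = -3·x^2 - 9·x + 12, leaving 0
The remainder is 0, so f(x) = g(x) · h(x) with h(x) = -2·x^2 - 3. Hence g | f, i.e. f ∈ (g).

Final answer: YES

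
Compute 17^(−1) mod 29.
17^(−1) ≡ 12 (mod 29)

Apply the extended Euclidean algorithm to (29, 17), tracking rows (r, s, t) with s·29 + t·17 = r. Each division r_prev = q·r_cur + r_new produces the new row as (previous row) − q·(current row):
  row A: (29, 1, 0)   [1·29 + 0·17 = 29]
  row B: (17, 0, 1)   [0·29 + 1·17 = 17]
  29 = 1·17 + 12   → row C = row A − 1·row B = (12, 1, −1)   [check: 1·29 − 1·17 = 12]
  17 = 1·12 + 5   → row D = row B − 1·row C = (5, −1, 2)   [check: −1·29 + 2·17 = 5]
  12 = 2·5 + 2   → row E = row C − 2·row D = (2, 3, −5)   [check: 3·29 − 5·17 = 2]
  5 = 2·2 + 1   → row F = row D − 2·row E = (1, −7, 12)   [check: −7·29 + 12·17 = 1]
  2 = 2·1 + 0   → remainder 0, stop. gcd = 1 (last nonzero row F).
The gcd is 1, so 17 is invertible mod 29. The last nonzero row gives −7·29 + 12·17 = 1, so t = 12. So 17^(−1) ≡ 12 (mod 29). Verify: 17 · 12 = 204 ≡ 1 (mod 29). ✓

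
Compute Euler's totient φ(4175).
φ(4175) = 3320

φ is multiplicative, with φ(p^e) = p^e − p^(e−1). Factorise 4175 = 5^2 · 167. Then
  φ(4175) = (5^2 − 5^1) · (167 − 1) = 20 · 166 = 3320.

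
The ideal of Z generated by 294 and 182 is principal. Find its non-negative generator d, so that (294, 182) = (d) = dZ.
In the PID Z, (a, b) is generated by gcd(a, b). Compute gcd(294, 182) with the extended Euclidean algorithm, tracking rows (r, s, t) with s·294 + t·182 = r:
  row A: (294, 1, 0)   [1·294 + 0·182 = 294]
  row B: (182, 0, 1)   [0·294 + 1·182 = 182]
  294 = 1·182 + 112   → row C = row A − 1·row B = (112, 1, −1)   [check: 1·294 − 1·182 = 112]
  182 = 1·112 + 70   → row D = row B − 1·row C = (70, −1, 2)   [check: −1·294 + 2·182 = 70]
  112 = 1·70 + 42   → row E = row C − 1·row D = (42, 2, −3)   [check: 2·294 − 3·182 = 42]
  70 = 1·42 + 28   → row F = row D − 1·row E = (28, −3, 5)   [check: −3·294 + 5·182 = 28]
  42 = 1·28 + 14   → row G = row E − 1·row F = (14, 5, −8)   [check: 5·294 − 8·182 = 14]
  28 = 2·14 + 0   → remainder 0, stop. gcd = 14 (last nonzero row G).
So gcd(294, 182) = 14, with Bézout identity 5·294 − 8·182 = 14. Containment (⊇): the Bézout identity exhibits 14 as an element of (294, 182), giving (14) ⊆ (294, 182). Containment (⊆): since 14 | 294 and 14 | 182 (294 = 14·21, 182 = 14·13), every Z-linear combination of 294 and 182 is divisible by 14, so (294, 182) ⊆ (14). Therefore (294, 182) = (14), d = 14.

Final answer: (294, 182) = (14); d = 14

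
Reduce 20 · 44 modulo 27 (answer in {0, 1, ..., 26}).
16

Reduce the factors first: 44 ≡ 17 (mod 27), so 20 · 44 ≡ 20 · 17 (mod 27). 20 · 17 = 340. Dividing by 27: 340 = 12·27 + 16. So (20 · 44) mod 27 = 16.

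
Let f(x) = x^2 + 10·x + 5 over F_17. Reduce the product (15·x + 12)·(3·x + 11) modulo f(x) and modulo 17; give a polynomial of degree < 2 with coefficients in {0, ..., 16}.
Multiply as integer polynomials: a · b = 45·x^2 + 201·x + 132. Reducing coefficients mod 17: a · b ≡ 11·x^2 + 14·x + 13. Now divide by f(x) = x^2 + 10·x + 5 in F_17[x], eliminating the leading term at each step:
  leading term 11·x^2: subtract (11)·f(x) = 11·x^2 + 8·x + 4, leaving 6·x + 9 (coefficients mod 17)
The degree is now < 2, so this is the remainder. Hence a · b ≡ 6·x + 9 in F_17[x]/(f).

Final answer: a · b ≡ 6·x + 9 (mod f(x))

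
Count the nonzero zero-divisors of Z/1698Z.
In Z/1698Z each nonzero element is either a unit (gcd with 1698 is 1) or a zero-divisor (gcd > 1). The number of units is φ(1698): factorise 1698 = 2 · 3 · 283, so φ(1698) = (2 − 1) · (3 − 1) · (283 − 1) = 1 · 2 · 282 = 564. The nonzero elements number 1698 − 1 = 1697. Hence the nonzero zero-divisors number 1697 − 564 = 1133.

Final answer: Z/1698Z has 1133 nonzero zero-divisors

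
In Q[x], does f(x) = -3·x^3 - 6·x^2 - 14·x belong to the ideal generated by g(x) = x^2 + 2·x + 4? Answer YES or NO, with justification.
NO

In Q[x] the ideal (g) consists of all multiples of g, so f ∈ (g) iff g | f, i.e. iff the remainder of f on division by g is 0. Divide f by g (g is monic, so eliminate the leading term of the running remainder at each step):
  leading term -3·x^3: subtract (-3·x)·g(x) = -3·x^3 - 6·x^2 - 12·x, leaving -2·x
The remainder r(x) = -2·x ≠ 0 (and deg r < deg g), so g ∤ f, i.e. f ∉ (g).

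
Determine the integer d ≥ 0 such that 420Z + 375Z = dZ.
(420, 375) = (15); d = 15

In the PID Z, (a, b) is generated by gcd(a, b). Compute gcd(420, 375) with the extended Euclidean algorithm, tracking rows (r, s, t) with s·420 + t·375 = r:
  row A: (420, 1, 0)   [1·420 + 0·375 = 420]
  row B: (375, 0, 1)   [0·420 + 1·375 = 375]
  420 = 1·375 + 45   → row C = row A − 1·row B = (45, 1, −1)   [check: 1·420 − 1·375 = 45]
  375 = 8·45 + 15   → row D = row B − 8·row C = (15, −8, 9)   [check: −8·420 + 9·375 = 15]
  45 = 3·15 + 0   → remainder 0, stop. gcd = 15 (last nonzero row D).
So gcd(420, 375) = 15, with Bézout identity −8·420 + 9·375 = 15. Containment (⊇): the Bézout identity exhibits 15 as an element of (420, 375), giving (15) ⊆ (420, 375). Containment (⊆): since 15 | 420 and 15 | 375 (420 = 15·28, 375 = 15·25), every Z-linear combination of 420 and 375 is divisible by 15, so (420, 375) ⊆ (15). Therefore (420, 375) = (15), d = 15.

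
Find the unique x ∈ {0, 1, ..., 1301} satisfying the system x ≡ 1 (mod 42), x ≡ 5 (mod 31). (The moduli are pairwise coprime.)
x ≡ 253 (mod 1302); the representative in [0, 1302) is 253

The moduli 42, 31 are pairwise coprime, so by the CRT there is a unique solution mod 42·31 = 1302.
Solve by successive substitution. Start with x ≡ 1 (mod 42).
  Combine with x ≡ 5 (mod 31): write x = 1 + 42·t and require 1 + 42·t ≡ 5 (mod 31), i.e. 42·t ≡ 5 − 1 ≡ 4 (mod 31). Since 42^(−1) ≡ 17 (mod 31) (42 ≡ 11 (mod 31)), t ≡ 17·4 ≡ 6 (mod 31). So x ≡ 1 + 42·6 = 253 (mod 1302).
Unique solution in [0, 1302): x = 253.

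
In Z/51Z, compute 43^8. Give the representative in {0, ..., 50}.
1

Use repeated squaring. Binary(8) = 1000. Walk through the bits of the exponent 8 left-to-right: at each bit after the leading one, square the running value, then multiply by 43 if the bit is 1 (always reducing mod 51):
  bit 1 = 1 (leading): start with 43.
  bit 2 = 0: square 43^2 = 1849 ≡ 13 (mod 51).
  bit 3 = 0: square 13^2 = 169 ≡ 16 (mod 51).
  bit 4 = 0: square 16^2 = 256 ≡ 1 (mod 51).
Final value: 43^8 ≡ 1 (mod 51).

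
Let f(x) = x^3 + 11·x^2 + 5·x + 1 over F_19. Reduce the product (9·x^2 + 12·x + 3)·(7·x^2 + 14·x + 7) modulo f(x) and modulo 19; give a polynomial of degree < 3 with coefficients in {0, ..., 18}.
Multiply as integer polynomials: a · b = 63·x^4 + 210·x^3 + 252·x^2 + 126·x + 21. Reducing coefficients mod 19: a · b ≡ 6·x^4 + x^3 + 5·x^2 + 12·x + 2. Now divide by f(x) = x^3 + 11·x^2 + 5·x + 1 in F_19[x], eliminating the leading term at each step:
  leading term 6·x^4: subtract (6·x)·f(x) = 6·x^4 + 9·x^3 + 11·x^2 + 6·x, leaving 11·x^3 + 13·x^2 + 6·x + 2 (coefficients mod 19)
  leading term 11·x^3: subtract (11)·f(x) = 11·x^3 + 7·x^2 + 17·x + 11, leaving 6·x^2 + 8·x + 10 (coefficients mod 19)
The degree is now < 3, so this is the remainder. Hence a · b ≡ 6·x^2 + 8·x + 10 in F_19[x]/(f).

Final answer: a · b ≡ 6·x^2 + 8·x + 10 (mod f(x))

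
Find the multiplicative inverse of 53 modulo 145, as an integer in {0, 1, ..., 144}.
Apply the extended Euclidean algorithm to (145, 53), tracking rows (r, s, t) with s·145 + t·53 = r. Each division r_prev = q·r_cur + r_new produces the new row as (previous row) − q·(current row):
  row A: (145, 1, 0)   [1·145 + 0·53 = 145]
  row B: (53, 0, 1)   [0·145 + 1·53 = 53]
  145 = 2·53 + 39   → row C = row A − 2·row B = (39, 1, −2)   [check: 1·145 − 2·53 = 39]
  53 = 1·39 + 14   → row D = row B − 1·row C = (14, −1, 3)   [check: −1·145 + 3·53 = 14]
  39 = 2·14 + 11   → row E = row C − 2·row D = (11, 3, −8)   [check: 3·145 − 8·53 = 11]
  14 = 1·11 + 3   → row F = row D − 1·row E = (3, −4, 11)   [check: −4·145 + 11·53 = 3]
  11 = 3·3 + 2   → row G = row E − 3·row F = (2, 15, −41)   [check: 15·145 − 41·53 = 2]
  3 = 1·2 + 1   → row H = row F − 1·row G = (1, −19, 52)   [check: −19·145 + 52·53 = 1]
  2 = 2·1 + 0   → remainder 0, stop. gcd = 1 (last nonzero row H).
The gcd is 1, so 53 is invertible mod 145. The last nonzero row gives −19·145 + 52·53 = 1, so t = 52. So 53^(−1) ≡ 52 (mod 145). Verify: 53 · 52 = 2756 ≡ 1 (mod 145). ✓

Final answer: 53^(−1) ≡ 52 (mod 145)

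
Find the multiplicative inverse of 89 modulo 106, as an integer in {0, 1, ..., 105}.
89^(−1) ≡ 81 (mod 106)

Apply the extended Euclidean algorithm to (106, 89), tracking rows (r, s, t) with s·106 + t·89 = r. Each division r_prev = q·r_cur + r_new produces the new row as (previous row) − q·(current row):
  row A: (106, 1, 0)   [1·106 + 0·89 = 106]
  row B: (89, 0, 1)   [0·106 + 1·89 = 89]
  106 = 1·89 + 17   → row C = row A − 1·row B = (17, 1, −1)   [check: 1·106 − 1·89 = 17]
  89 = 5·17 + 4   → row D = row B − 5·row C = (4, −5, 6)   [check: −5·106 + 6·89 = 4]
  17 = 4·4 + 1   → row E = row C − 4·row D = (1, 21, −25)   [check: 21·106 − 25·89 = 1]
  4 = 4·1 + 0   → remainder 0, stop. gcd = 1 (last nonzero row E).
The gcd is 1, so 89 is invertible mod 106. The last nonzero row gives 21·106 − 25·89 = 1, so t = −25. So 89^(−1) ≡ −25 ≡ 81 (mod 106). Verify: 89 · 81 = 7209 ≡ 1 (mod 106). ✓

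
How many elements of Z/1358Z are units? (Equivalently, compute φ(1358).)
Z/1358Z has φ(1358) = 576 units

An element a ∈ Z/1358Z is a unit iff gcd(a, 1358) = 1, so the number of units is φ(1358). φ is multiplicative, with φ(p^e) = p^e − p^(e−1). Factorise 1358 = 2 · 7 · 97. Then
  φ(1358) = (2 − 1) · (7 − 1) · (97 − 1) = 1 · 6 · 96 = 576.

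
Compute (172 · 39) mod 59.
Reduce the factors first: 172 ≡ 54 (mod 59), so 172 · 39 ≡ 54 · 39 (mod 59). 54 · 39 = 2106. Dividing by 59: 2106 = 35·59 + 41. So (172 · 39) mod 59 = 41.

Final answer: 41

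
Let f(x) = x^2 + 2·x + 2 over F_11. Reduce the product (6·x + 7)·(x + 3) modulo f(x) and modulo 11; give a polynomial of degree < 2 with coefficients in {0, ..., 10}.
a · b ≡ 2·x + 9 (mod f(x))

Multiply as integer polynomials: a · b = 6·x^2 + 25·x + 21. Reducing coefficients mod 11: a · b ≡ 6·x^2 + 3·x + 10. Now divide by f(x) = x^2 + 2·x + 2 in F_11[x], eliminating the leading term at each step:
  leading term 6·x^2: subtract (6)·f(x) = 6·x^2 + x + 1, leaving 2·x + 9 (coefficients mod 11)
The degree is now < 2, so this is the remainder. Hence a · b ≡ 2·x + 9 in F_11[x]/(f).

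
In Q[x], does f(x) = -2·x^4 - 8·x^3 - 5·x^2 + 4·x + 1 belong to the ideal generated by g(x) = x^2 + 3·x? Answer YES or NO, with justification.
In Q[x] the ideal (g) consists of all multiples of g, so f ∈ (g) iff g | f, i.e. iff the remainder of f on division by g is 0. Divide f by g (g is monic, so eliminate the leading term of the running remainder at each step):
  leading term -2·x^4: subtract (-2·x^2)·g(x) = -2·x^4 - 6·x^3, leaving -2·x^3 - 5·x^2 + 4·x + 1
  leading term -2·x^3: subtract (-2·x)·g(x) = -2·x^3 - 6·x^2, leaving x^2 + 4·x + 1
  leading term x^2: subtract (1)·g(x) = x^2 + 3·x, leaving x + 1
The remainder r(x) = x + 1 ≠ 0 (and deg r < deg g), so g ∤ f, i.e. f ∉ (g).

Final answer: NO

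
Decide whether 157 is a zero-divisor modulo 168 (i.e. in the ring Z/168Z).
NO

gcd(157, 168) = 1, so 157 is a unit in Z/168Z (it has a multiplicative inverse). A unit cannot be a zero-divisor: if 157·b ≡ 0 then multiplying both sides by 157^(−1) gives b ≡ 0. So 157 is not a zero-divisor.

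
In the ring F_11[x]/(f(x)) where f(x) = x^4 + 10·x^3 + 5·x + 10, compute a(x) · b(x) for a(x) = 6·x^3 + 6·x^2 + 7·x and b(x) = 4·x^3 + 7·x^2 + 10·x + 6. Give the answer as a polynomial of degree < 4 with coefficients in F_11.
a · b ≡ 3·x^3 + 10·x^2 (mod f(x))

Multiply as integer polynomials: a · b = 24·x^6 + 66·x^5 + 130·x^4 + 145·x^3 + 106·x^2 + 42·x. Reducing coefficients mod 11: a · b ≡ 2·x^6 + 9·x^4 + 2·x^3 + 7·x^2 + 9·x. Now divide by f(x) = x^4 + 10·x^3 + 5·x + 10 in F_11[x], eliminating the leading term at each step:
  leading term 2·x^6: subtract (2·x^2)·f(x) = 2·x^6 + 9·x^5 + 10·x^3 + 9·x^2, leaving 2·x^5 + 9·x^4 + 3·x^3 + 9·x^2 + 9·x (coefficients mod 11)
  leading term 2·x^5: subtract (2·x)·f(x) = 2·x^5 + 9·x^4 + 10·x^2 + 9·x, leaving 3·x^3 + 10·x^2 (coefficients mod 11)
The degree is now < 4, so this is the remainder. Hence a · b ≡ 3·x^3 + 10·x^2 in F_11[x]/(f).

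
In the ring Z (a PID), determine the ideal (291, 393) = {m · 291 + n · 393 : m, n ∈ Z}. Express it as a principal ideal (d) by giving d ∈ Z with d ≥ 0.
(291, 393) = (3); d = 3

In the PID Z, (a, b) is generated by gcd(a, b). Compute gcd(393, 291) with the extended Euclidean algorithm, tracking rows (r, s, t) with s·393 + t·291 = r:
  row A: (393, 1, 0)   [1·393 + 0·291 = 393]
  row B: (291, 0, 1)   [0·393 + 1·291 = 291]
  393 = 1·291 + 102   → row C = row A − 1·row B = (102, 1, −1)   [check: 1·393 − 1·291 = 102]
  291 = 2·102 + 87   → row D = row B − 2·row C = (87, −2, 3)   [check: −2·393 + 3·291 = 87]
  102 = 1·87 + 15   → row E = row C − 1·row D = (15, 3, −4)   [check: 3·393 − 4·291 = 15]
  87 = 5·15 + 12   → row F = row D − 5·row E = (12, −17, 23)   [check: −17·393 + 23·291 = 12]
  15 = 1·12 + 3   → row G = row E − 1·row F = (3, 20, −27)   [check: 20·393 − 27·291 = 3]
  12 = 4·3 + 0   → remainder 0, stop. gcd = 3 (last nonzero row G).
So gcd(291, 393) = 3, with Bézout identity 20·393 − 27·291 = 3. Containment (⊇): the Bézout identity exhibits 3 as an element of (291, 393), giving (3) ⊆ (291, 393). Containment (⊆): since 3 | 291 and 3 | 393 (291 = 3·97, 393 = 3·131), every Z-linear combination of 291 and 393 is divisible by 3, so (291, 393) ⊆ (3). Therefore (291, 393) = (3), d = 3.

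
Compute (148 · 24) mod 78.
42

Reduce the factors first: 148 ≡ 70 (mod 78), so 148 · 24 ≡ 70 · 24 (mod 78). 70 · 24 = 1680. Dividing by 78: 1680 = 21·78 + 42. So (148 · 24) mod 78 = 42.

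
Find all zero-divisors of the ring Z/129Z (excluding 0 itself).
An element a ∈ Z/129Z (with a ≠ 0) is a zero-divisor iff gcd(a, 129) > 1 (because a is a unit precisely when gcd(a, n) = 1, and in Z/nZ every nonzero, non-unit element is a zero-divisor). Scan a = 1, ..., 128 and keep those with gcd(a, 129) > 1:
  gcd(3, 129) = 3, gcd(6, 129) = 3, gcd(9, 129) = 3, gcd(12, 129) = 3, gcd(15, 129) = 3, gcd(18, 129) = 3, gcd(21, 129) = 3, gcd(24, 129) = 3, gcd(27, 129) = 3, gcd(30, 129) = 3, gcd(33, 129) = 3, gcd(36, 129) = 3, gcd(39, 129) = 3, gcd(42, 129) = 3, gcd(43, 129) = 43, gcd(45, 129) = 3, gcd(48, 129) = 3, gcd(51, 129) = 3, gcd(54, 129) = 3, gcd(57, 129) = 3, gcd(60, 129) = 3, gcd(63, 129) = 3, gcd(66, 129) = 3, gcd(69, 129) = 3, gcd(72, 129) = 3, gcd(75, 129) = 3, gcd(78, 129) = 3, gcd(81, 129) = 3, gcd(84, 129) = 3, gcd(86, 129) = 43, gcd(87, 129) = 3, gcd(90, 129) = 3, gcd(93, 129) = 3, gcd(96, 129) = 3, gcd(99, 129) = 3, gcd(102, 129) = 3, gcd(105, 129) = 3, gcd(108, 129) = 3, gcd(111, 129) = 3, gcd(114, 129) = 3, gcd(117, 129) = 3, gcd(120, 129) = 3, gcd(123, 129) = 3, gcd(126, 129) = 3.
All other a ∈ {1, ..., 128} have gcd(a, 129) = 1 and are units. So the nonzero zero-divisors are exactly the 44 values of a appearing in this scan.

Final answer: nonzero zero-divisors of Z/129Z = {3, 6, 9, 12, 15, 18, 21, 24, 27, 30, 33, 36, 39, 42, 43, 45, 48, 51, 54, 57, 60, 63, 66, 69, 72, 75, 78, 81, 84, 86, 87, 90, 93, 96, 99, 102, 105, 108, 111, 114, 117, 120, 123, 126}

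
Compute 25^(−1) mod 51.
Apply the extended Euclidean algorithm to (51, 25), tracking rows (r, s, t) with s·51 + t·25 = r. Each division r_prev = q·r_cur + r_new produces the new row as (previous row) − q·(current row):
  row A: (51, 1, 0)   [1·51 + 0·25 = 51]
  row B: (25, 0, 1)   [0·51 + 1·25 = 25]
  51 = 2·25 + 1   → row C = row A − 2·row B = (1, 1, −2)   [check: 1·51 − 2·25 = 1]
  25 = 25·1 + 0   → remainder 0, stop. gcd = 1 (last nonzero row C).
The gcd is 1, so 25 is invertible mod 51. The last nonzero row gives 1·51 − 2·25 = 1, so t = −2. So 25^(−1) ≡ −2 ≡ 49 (mod 51). Verify: 25 · 49 = 1225 ≡ 1 (mod 51). ✓

Final answer: 25^(−1) ≡ 49 (mod 51)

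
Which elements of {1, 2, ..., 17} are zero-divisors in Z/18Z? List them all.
nonzero zero-divisors of Z/18Z = {2, 3, 4, 6, 8, 9, 10, 12, 14, 15, 16}

An element a ∈ Z/18Z (with a ≠ 0) is a zero-divisor iff gcd(a, 18) > 1 (because a is a unit precisely when gcd(a, n) = 1, and in Z/nZ every nonzero, non-unit element is a zero-divisor). Scan a = 1, ..., 17 and keep those with gcd(a, 18) > 1:
  gcd(2, 18) = 2, gcd(3, 18) = 3, gcd(4, 18) = 2, gcd(6, 18) = 6, gcd(8, 18) = 2, gcd(9, 18) = 9, gcd(10, 18) = 2, gcd(12, 18) = 6, gcd(14, 18) = 2, gcd(15, 18) = 3, gcd(16, 18) = 2.
All other a ∈ {1, ..., 17} have gcd(a, 18) = 1 and are units. So the nonzero zero-divisors are exactly the 11 values of a appearing in this scan.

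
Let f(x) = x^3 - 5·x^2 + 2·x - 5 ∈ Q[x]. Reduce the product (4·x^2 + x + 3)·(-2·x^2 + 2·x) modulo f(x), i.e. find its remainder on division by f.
a · b ≡ -158·x^2 + 34·x - 170 (mod f(x))

First multiply in Q[x] without reducing: a · b = -8·x^4 + 6·x^3 - 4·x^2 + 6·x. Now divide by f(x) = x^3 - 5·x^2 + 2·x - 5, eliminating the leading term at each step:
  leading term -8·x^4: subtract (-8·x)·f(x) = -8·x^4 + 40·x^3 - 16·x^2 + 40·x, leaving -34·x^3 + 12·x^2 - 34·x
  leading term -34·x^3: subtract (-34)·f(x) = -34·x^3 + 170·x^2 - 68·x + 170, leaving -158·x^2 + 34·x - 170
The degree is now < 3, so this is the remainder. Hence a · b ≡ -158·x^2 + 34·x - 170 in Q[x]/(f).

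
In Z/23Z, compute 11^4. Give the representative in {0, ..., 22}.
13

Use repeated squaring. Binary(4) = 100. Walk through the bits of the exponent 4 left-to-right: at each bit after the leading one, square the running value, then multiply by 11 if the bit is 1 (always reducing mod 23):
  bit 1 = 1 (leading): start with 11.
  bit 2 = 0: square 11^2 = 121 ≡ 6 (mod 23).
  bit 3 = 0: square 6^2 = 36 ≡ 13 (mod 23).
Final value: 11^4 ≡ 13 (mod 23).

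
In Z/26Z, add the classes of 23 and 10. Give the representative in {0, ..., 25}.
7

Both summands are already reduced mod 26. 23 + 10 = 33; 33 = 1·26 + 7, so (23 + 10) mod 26 = 7.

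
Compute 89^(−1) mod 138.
Apply the extended Euclidean algorithm to (138, 89), tracking rows (r, s, t) with s·138 + t·89 = r. Each division r_prev = q·r_cur + r_new produces the new row as (previous row) − q·(current row):
  row A: (138, 1, 0)   [1·138 + 0·89 = 138]
  row B: (89, 0, 1)   [0·138 + 1·89 = 89]
  138 = 1·89 + 49   → row C = row A − 1·row B = (49, 1, −1)   [check: 1·138 − 1·89 = 49]
  89 = 1·49 + 40   → row D = row B − 1·row C = (40, −1, 2)   [check: −1·138 + 2·89 = 40]
  49 = 1·40 + 9   → row E = row C − 1·row D = (9, 2, −3)   [check: 2·138 − 3·89 = 9]
  40 = 4·9 + 4   → row F = row D − 4·row E = (4, −9, 14)   [check: −9·138 + 14·89 = 4]
  9 = 2·4 + 1   → row G = row E − 2·row F = (1, 20, −31)   [check: 20·138 − 31·89 = 1]
  4 = 4·1 + 0   → remainder 0, stop. gcd = 1 (last nonzero row G).
The gcd is 1, so 89 is invertible mod 138. The last nonzero row gives 20·138 − 31·89 = 1, so t = −31. So 89^(−1) ≡ −31 ≡ 107 (mod 138). Verify: 89 · 107 = 9523 ≡ 1 (mod 138). ✓

Final answer: 89^(−1) ≡ 107 (mod 138)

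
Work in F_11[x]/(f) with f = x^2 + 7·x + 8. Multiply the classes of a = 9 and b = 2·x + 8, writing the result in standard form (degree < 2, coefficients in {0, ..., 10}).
a · b ≡ 7·x + 6 (mod f(x))

Multiply as integer polynomials: a · b = 18·x + 72. Reducing coefficients mod 11: a · b ≡ 7·x + 6. This already has degree < 2, so no reduction by f is needed. Hence a · b ≡ 7·x + 6 in F_11[x]/(f).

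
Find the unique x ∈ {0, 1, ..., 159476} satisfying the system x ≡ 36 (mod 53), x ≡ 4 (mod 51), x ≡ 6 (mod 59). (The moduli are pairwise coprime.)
The moduli 53, 51, 59 are pairwise coprime, so by the CRT there is a unique solution mod 53·51·59 = 159477.
Solve by successive substitution. Start with x ≡ 36 (mod 53).
  Combine with x ≡ 4 (mod 51): write x = 36 + 53·t and require 36 + 53·t ≡ 4 (mod 51), i.e. 53·t ≡ 4 − 36 ≡ 19 (mod 51). Since 53^(−1) ≡ 26 (mod 51) (53 ≡ 2 (mod 51)), t ≡ 26·19 ≡ 35 (mod 51). So x ≡ 36 + 53·35 = 1891 (mod 2703).
  Combine with x ≡ 6 (mod 59): write x = 1891 + 2703·t and require 1891 + 2703·t ≡ 6 (mod 59), i.e. 2703·t ≡ 6 − 1891 ≡ 3 (mod 59). Since 2703^(−1) ≡ 16 (mod 59) (2703 ≡ 48 (mod 59)), t ≡ 16·3 ≡ 48 (mod 59). So x ≡ 1891 + 2703·48 = 131635 (mod 159477).
Unique solution in [0, 159477): x = 131635.

Final answer: x ≡ 131635 (mod 159477); the representative in [0, 159477) is 131635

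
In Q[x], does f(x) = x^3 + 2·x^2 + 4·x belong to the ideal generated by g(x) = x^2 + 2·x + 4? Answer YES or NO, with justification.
In Q[x] the ideal (g) consists of all multiples of g, so f ∈ (g) iff g | f, i.e. iff the remainder of f on division by g is 0. Divide f by g (g is monic, so eliminate the leading term of the running remainder at each step):
  leading term x^3: subtract (x)·g(x) = x^3 + 2·x^2 + 4·x, leaving 0
The remainder is 0, so f(x) = g(x) · h(x) with h(x) = x. Hence g | f, i.e. f ∈ (g).

Final answer: YES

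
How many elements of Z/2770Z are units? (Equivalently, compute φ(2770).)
An element a ∈ Z/2770Z is a unit iff gcd(a, 2770) = 1, so the number of units is φ(2770). φ is multiplicative, with φ(p^e) = p^e − p^(e−1). Factorise 2770 = 2 · 5 · 277. Then
  φ(2770) = (2 − 1) · (5 − 1) · (277 − 1) = 1 · 4 · 276 = 1104.

Final answer: Z/2770Z has φ(2770) = 1104 units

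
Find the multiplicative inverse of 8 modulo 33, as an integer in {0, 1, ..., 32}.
8^(−1) ≡ 29 (mod 33)

Apply the extended Euclidean algorithm to (33, 8), tracking rows (r, s, t) with s·33 + t·8 = r. Each division r_prev = q·r_cur + r_new produces the new row as (previous row) − q·(current row):
  row A: (33, 1, 0)   [1·33 + 0·8 = 33]
  row B: (8, 0, 1)   [0·33 + 1·8 = 8]
  33 = 4·8 + 1   → row C = row A − 4·row B = (1, 1, −4)   [check: 1·33 − 4·8 = 1]
  8 = 8·1 + 0   → remainder 0, stop. gcd = 1 (last nonzero row C).
The gcd is 1, so 8 is invertible mod 33. The last nonzero row gives 1·33 − 4·8 = 1, so t = −4. So 8^(−1) ≡ −4 ≡ 29 (mod 33). Verify: 8 · 29 = 232 ≡ 1 (mod 33). ✓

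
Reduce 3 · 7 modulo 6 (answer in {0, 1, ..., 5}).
3

Reduce the factors first: 7 ≡ 1 (mod 6), so 3 · 7 ≡ 3 · 1 (mod 6). 3 · 1 = 3. Dividing by 6: 3 = 0·6 + 3. So (3 · 7) mod 6 = 3.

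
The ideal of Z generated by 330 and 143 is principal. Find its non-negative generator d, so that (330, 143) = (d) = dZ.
In the PID Z, (a, b) is generated by gcd(a, b). Compute gcd(330, 143) with the extended Euclidean algorithm, tracking rows (r, s, t) with s·330 + t·143 = r:
  row A: (330, 1, 0)   [1·330 + 0·143 = 330]
  row B: (143, 0, 1)   [0·330 + 1·143 = 143]
  330 = 2·143 + 44   → row C = row A − 2·row B = (44, 1, −2)   [check: 1·330 − 2·143 = 44]
  143 = 3·44 + 11   → row D = row B − 3·row C = (11, −3, 7)   [check: −3·330 + 7·143 = 11]
  44 = 4·11 + 0   → remainder 0, stop. gcd = 11 (last nonzero row D).
So gcd(330, 143) = 11, with Bézout identity −3·330 + 7·143 = 11. Containment (⊇): the Bézout identity exhibits 11 as an element of (330, 143), giving (11) ⊆ (330, 143). Containment (⊆): since 11 | 330 and 11 | 143 (330 = 11·30, 143 = 11·13), every Z-linear combination of 330 and 143 is divisible by 11, so (330, 143) ⊆ (11). Therefore (330, 143) = (11), d = 11.

Final answer: (330, 143) = (11); d = 11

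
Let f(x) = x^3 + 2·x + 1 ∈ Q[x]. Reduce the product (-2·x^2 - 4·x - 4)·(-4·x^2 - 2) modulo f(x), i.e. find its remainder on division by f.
a · b ≡ 4·x^2 - 32·x - 8 (mod f(x))

First multiply in Q[x] without reducing: a · b = 8·x^4 + 16·x^3 + 20·x^2 + 8·x + 8. Now divide by f(x) = x^3 + 2·x + 1, eliminating the leading term at each step:
  leading term 8·x^4: subtract (8·x)·f(x) = 8·x^4 + 16·x^2 + 8·x, leaving 16·x^3 + 4·x^2 + 8
  leading term 16·x^3: subtract (16)·f(x) = 16·x^3 + 32·x + 16, leaving 4·x^2 - 32·x - 8
The degree is now < 3, so this is the remainder. Hence a · b ≡ 4·x^2 - 32·x - 8 in Q[x]/(f).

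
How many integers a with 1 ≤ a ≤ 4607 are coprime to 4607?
4320

The number of a ∈ {1, ..., 4607} with gcd(a, 4607) = 1 is by definition Euler's totient φ(4607). φ is multiplicative, with φ(p^e) = p^e − p^(e−1). Factorise 4607 = 17 · 271. Then
  φ(4607) = (17 − 1) · (271 − 1) = 16 · 270 = 4320.
So there are 4320 such integers.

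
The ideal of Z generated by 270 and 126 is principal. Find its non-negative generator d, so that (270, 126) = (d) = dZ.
(270, 126) = (18); d = 18

In the PID Z, (a, b) is generated by gcd(a, b). Compute gcd(270, 126) with the extended Euclidean algorithm, tracking rows (r, s, t) with s·270 + t·126 = r:
  row A: (270, 1, 0)   [1·270 + 0·126 = 270]
  row B: (126, 0, 1)   [0·270 + 1·126 = 126]
  270 = 2·126 + 18   → row C = row A − 2·row B = (18, 1, −2)   [check: 1·270 − 2·126 = 18]
  126 = 7·18 + 0   → remainder 0, stop. gcd = 18 (last nonzero row C).
So gcd(270, 126) = 18, with Bézout identity 1·270 − 2·126 = 18. Containment (⊇): the Bézout identity exhibits 18 as an element of (270, 126), giving (18) ⊆ (270, 126). Containment (⊆): since 18 | 270 and 18 | 126 (270 = 18·15, 126 = 18·7), every Z-linear combination of 270 and 126 is divisible by 18, so (270, 126) ⊆ (18). Therefore (270, 126) = (18), d = 18.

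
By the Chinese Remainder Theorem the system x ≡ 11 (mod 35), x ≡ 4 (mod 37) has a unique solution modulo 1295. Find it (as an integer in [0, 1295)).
x ≡ 781 (mod 1295); the representative in [0, 1295) is 781

The moduli 35, 37 are pairwise coprime, so by the CRT there is a unique solution mod 35·37 = 1295.
Solve by successive substitution. Start with x ≡ 11 (mod 35).
  Combine with x ≡ 4 (mod 37): write x = 11 + 35·t and require 11 + 35·t ≡ 4 (mod 37), i.e. 35·t ≡ 4 − 11 ≡ 30 (mod 37). Since 35^(−1) ≡ 18 (mod 37), t ≡ 18·30 ≡ 22 (mod 37). So x ≡ 11 + 35·22 = 781 (mod 1295).
Unique solution in [0, 1295): x = 781.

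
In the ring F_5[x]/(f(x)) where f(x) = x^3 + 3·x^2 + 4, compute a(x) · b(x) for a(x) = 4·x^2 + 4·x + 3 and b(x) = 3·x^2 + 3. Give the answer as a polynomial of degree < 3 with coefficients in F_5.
a · b ≡ 3·x^2 + 4·x (mod f(x))

Multiply as integer polynomials: a · b = 12·x^4 + 12·x^3 + 21·x^2 + 12·x + 9. Reducing coefficients mod 5: a · b ≡ 2·x^4 + 2·x^3 + x^2 + 2·x + 4. Now divide by f(x) = x^3 + 3·x^2 + 4 in F_5[x], eliminating the leading term at each step:
  leading term 2·x^4: subtract (2·x)·f(x) = 2·x^4 + x^3 + 3·x, leaving x^3 + x^2 + 4·x + 4 (coefficients mod 5)
  leading term x^3: subtract (1)·f(x) = x^3 + 3·x^2 + 4, leaving 3·x^2 + 4·x (coefficients mod 5)
The degree is now < 3, so this is the remainder. Hence a · b ≡ 3·x^2 + 4·x in F_5[x]/(f).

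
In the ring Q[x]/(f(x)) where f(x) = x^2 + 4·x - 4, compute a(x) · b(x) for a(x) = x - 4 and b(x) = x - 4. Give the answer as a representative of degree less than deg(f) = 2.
a · b ≡ 20 - 12·x (mod f(x))

First multiply in Q[x] without reducing: a · b = x^2 - 8·x + 16. Now divide by f(x) = x^2 + 4·x - 4, eliminating the leading term at each step:
  leading term x^2: subtract (1)·f(x) = x^2 + 4·x - 4, leaving 20 - 12·x
The degree is now < 2, so this is the remainder. Hence a · b ≡ 20 - 12·x in Q[x]/(f).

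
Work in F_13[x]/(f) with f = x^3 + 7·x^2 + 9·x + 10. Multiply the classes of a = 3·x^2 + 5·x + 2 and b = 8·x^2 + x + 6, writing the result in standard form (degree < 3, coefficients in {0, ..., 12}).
a · b ≡ 9·x^2 + 7·x + 1 (mod f(x))

Multiply as integer polynomials: a · b = 24·x^4 + 43·x^3 + 39·x^2 + 32·x + 12. Reducing coefficients mod 13: a · b ≡ 11·x^4 + 4·x^3 + 6·x + 12. Now divide by f(x) = x^3 + 7·x^2 + 9·x + 10 in F_13[x], eliminating the leading term at each step:
  leading term 11·x^4: subtract (11·x)·f(x) = 11·x^4 + 12·x^3 + 8·x^2 + 6·x, leaving 5·x^3 + 5·x^2 + 12 (coefficients mod 13)
  leading term 5·x^3: subtract (5)·f(x) = 5·x^3 + 9·x^2 + 6·x + 11, leaving 9·x^2 + 7·x + 1 (coefficients mod 13)
The degree is now < 3, so this is the remainder. Hence a · b ≡ 9·x^2 + 7·x + 1 in F_13[x]/(f).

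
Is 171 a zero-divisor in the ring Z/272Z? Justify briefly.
NO

gcd(171, 272) = 1, so 171 is a unit in Z/272Z (it has a multiplicative inverse). A unit cannot be a zero-divisor: if 171·b ≡ 0 then multiplying both sides by 171^(−1) gives b ≡ 0. So 171 is not a zero-divisor.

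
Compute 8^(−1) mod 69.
Apply the extended Euclidean algorithm to (69, 8), tracking rows (r, s, t) with s·69 + t·8 = r. Each division r_prev = q·r_cur + r_new produces the new row as (previous row) − q·(current row):
  row A: (69, 1, 0)   [1·69 + 0·8 = 69]
  row B: (8, 0, 1)   [0·69 + 1·8 = 8]
  69 = 8·8 + 5   → row C = row A − 8·row B = (5, 1, −8)   [check: 1·69 − 8·8 = 5]
  8 = 1·5 + 3   → row D = row B − 1·row C = (3, −1, 9)   [check: −1·69 + 9·8 = 3]
  5 = 1·3 + 2   → row E = row C − 1·row D = (2, 2, −17)   [check: 2·69 − 17·8 = 2]
  3 = 1·2 + 1   → row F = row D − 1·row E = (1, −3, 26)   [check: −3·69 + 26·8 = 1]
  2 = 2·1 + 0   → remainder 0, stop. gcd = 1 (last nonzero row F).
The gcd is 1, so 8 is invertible mod 69. The last nonzero row gives −3·69 + 26·8 = 1, so t = 26. So 8^(−1) ≡ 26 (mod 69). Verify: 8 · 26 = 208 ≡ 1 (mod 69). ✓

Final answer: 8^(−1) ≡ 26 (mod 69)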